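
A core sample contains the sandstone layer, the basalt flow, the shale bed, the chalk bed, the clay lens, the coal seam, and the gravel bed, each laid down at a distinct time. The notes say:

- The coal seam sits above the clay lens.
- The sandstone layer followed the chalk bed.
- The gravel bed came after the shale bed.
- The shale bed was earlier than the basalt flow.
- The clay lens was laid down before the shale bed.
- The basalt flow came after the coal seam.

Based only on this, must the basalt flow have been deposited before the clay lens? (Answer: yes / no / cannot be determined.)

Tracing the constraints gives the clay lens → the coal seam → the basalt flow, so the clay lens must come before the basalt flow.
That means the basalt flow cannot be before the clay lens.

no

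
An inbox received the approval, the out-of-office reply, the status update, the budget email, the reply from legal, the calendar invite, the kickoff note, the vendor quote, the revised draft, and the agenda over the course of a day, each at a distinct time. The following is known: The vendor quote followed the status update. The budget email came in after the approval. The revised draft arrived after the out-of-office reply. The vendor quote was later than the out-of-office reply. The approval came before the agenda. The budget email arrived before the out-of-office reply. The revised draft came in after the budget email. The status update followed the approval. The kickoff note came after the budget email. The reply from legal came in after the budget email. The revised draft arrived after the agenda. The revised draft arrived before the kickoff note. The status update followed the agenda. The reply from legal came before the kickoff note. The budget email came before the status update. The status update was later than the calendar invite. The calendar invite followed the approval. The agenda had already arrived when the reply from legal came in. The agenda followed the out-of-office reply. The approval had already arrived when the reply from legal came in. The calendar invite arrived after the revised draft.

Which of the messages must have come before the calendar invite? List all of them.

Directly stated before the calendar invite: the approval and the revised draft.
The agenda reaches the calendar invite via the agenda → the revised draft → the calendar invite.
The budget email reaches the calendar invite via the budget email → the revised draft → the calendar invite.
The out-of-office reply reaches the calendar invite via the out-of-office reply → the revised draft → the calendar invite.
No chain forces the kickoff note (or any of the others) ahead of the calendar invite.

the agenda, the approval, the budget email, the out-of-office reply, the revised draft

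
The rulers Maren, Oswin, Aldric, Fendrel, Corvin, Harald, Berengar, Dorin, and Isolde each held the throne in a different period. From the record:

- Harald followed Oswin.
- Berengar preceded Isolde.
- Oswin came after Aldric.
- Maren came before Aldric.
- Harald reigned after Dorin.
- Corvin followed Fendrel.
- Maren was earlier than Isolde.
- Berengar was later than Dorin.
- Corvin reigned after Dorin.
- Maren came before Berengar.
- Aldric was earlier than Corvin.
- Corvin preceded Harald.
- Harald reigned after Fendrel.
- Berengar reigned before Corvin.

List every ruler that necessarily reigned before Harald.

Aldric, Berengar, Corvin, Dorin, Fendrel, Maren, Oswin

Directly stated before Harald: Corvin, Dorin, Fendrel, and Oswin.
Aldric reaches Harald via Aldric → Oswin → Harald.
Berengar reaches Harald via Berengar → Corvin → Harald.
Maren reaches Harald via Maren → Berengar → Corvin → Harald.
No chain forces Isolde ahead of Harald.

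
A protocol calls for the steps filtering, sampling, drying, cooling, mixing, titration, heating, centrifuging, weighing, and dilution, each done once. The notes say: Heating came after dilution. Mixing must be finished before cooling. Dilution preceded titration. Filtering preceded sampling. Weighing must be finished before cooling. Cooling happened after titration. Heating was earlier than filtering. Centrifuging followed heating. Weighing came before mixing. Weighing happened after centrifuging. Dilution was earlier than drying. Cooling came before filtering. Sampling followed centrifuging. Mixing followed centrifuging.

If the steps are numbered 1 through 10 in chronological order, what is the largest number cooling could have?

8

Cooling must come before filtering and sampling — 2 steps forced after it.
Everything else can be placed before cooling in some valid order, so cooling can sit as late as position 10 − 2 = 8.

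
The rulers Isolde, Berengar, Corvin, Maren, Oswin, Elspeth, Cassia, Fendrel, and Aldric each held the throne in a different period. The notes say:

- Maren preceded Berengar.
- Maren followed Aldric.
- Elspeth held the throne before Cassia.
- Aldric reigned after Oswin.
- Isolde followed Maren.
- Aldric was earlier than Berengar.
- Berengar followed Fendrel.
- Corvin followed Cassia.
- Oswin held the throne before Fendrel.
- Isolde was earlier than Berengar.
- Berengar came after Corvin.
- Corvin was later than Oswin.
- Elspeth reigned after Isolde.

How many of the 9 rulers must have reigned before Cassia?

5

Directly stated before Cassia: Elspeth.
Aldric reaches Cassia via Aldric → Maren → Isolde → Elspeth → Cassia.
Isolde reaches Cassia via Isolde → Elspeth → Cassia.
Maren reaches Cassia via Maren → Isolde → Elspeth → Cassia.
Likewise Oswin reaches Cassia by chaining the stated constraints.
That's Aldric, Elspeth, Isolde, Maren, and Oswin — 5 in all.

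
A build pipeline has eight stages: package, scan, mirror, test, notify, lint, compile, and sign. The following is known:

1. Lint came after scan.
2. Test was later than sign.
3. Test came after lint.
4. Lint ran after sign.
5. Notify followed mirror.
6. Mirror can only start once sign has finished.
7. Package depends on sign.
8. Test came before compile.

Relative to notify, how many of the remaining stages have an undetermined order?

5

Forced before notify: mirror and sign.
That leaves compile, lint, package, scan, and test with no forced order relative to notify — 5.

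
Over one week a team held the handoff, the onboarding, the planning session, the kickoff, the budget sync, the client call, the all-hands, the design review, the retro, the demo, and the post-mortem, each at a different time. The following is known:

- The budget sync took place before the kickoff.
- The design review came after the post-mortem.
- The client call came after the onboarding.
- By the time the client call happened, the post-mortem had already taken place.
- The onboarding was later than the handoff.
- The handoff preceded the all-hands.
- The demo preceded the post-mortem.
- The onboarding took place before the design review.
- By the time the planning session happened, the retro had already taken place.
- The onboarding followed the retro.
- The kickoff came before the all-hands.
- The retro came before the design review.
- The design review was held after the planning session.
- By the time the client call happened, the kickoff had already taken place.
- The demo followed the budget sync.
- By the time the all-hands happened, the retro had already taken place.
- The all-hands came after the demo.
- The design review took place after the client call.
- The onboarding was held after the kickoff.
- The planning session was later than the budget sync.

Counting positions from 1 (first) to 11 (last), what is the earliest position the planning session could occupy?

The budget sync and the retro must both come before the planning session — 2 forced predecessors.
Nothing else is forced ahead of the planning session, so its earliest slot is position 2 + 1 = 3.

3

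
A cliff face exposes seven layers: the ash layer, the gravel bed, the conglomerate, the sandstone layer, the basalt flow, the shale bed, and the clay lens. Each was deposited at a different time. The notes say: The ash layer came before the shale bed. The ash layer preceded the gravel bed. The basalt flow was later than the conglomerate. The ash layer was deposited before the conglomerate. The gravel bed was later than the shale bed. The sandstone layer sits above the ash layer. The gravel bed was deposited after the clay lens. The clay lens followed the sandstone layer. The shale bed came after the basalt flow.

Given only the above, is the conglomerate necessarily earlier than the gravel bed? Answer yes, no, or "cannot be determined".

yes

Chain the constraints: the conglomerate → the basalt flow → the shale bed → the gravel bed. Each link is directly stated, so the conglomerate comes before the gravel bed.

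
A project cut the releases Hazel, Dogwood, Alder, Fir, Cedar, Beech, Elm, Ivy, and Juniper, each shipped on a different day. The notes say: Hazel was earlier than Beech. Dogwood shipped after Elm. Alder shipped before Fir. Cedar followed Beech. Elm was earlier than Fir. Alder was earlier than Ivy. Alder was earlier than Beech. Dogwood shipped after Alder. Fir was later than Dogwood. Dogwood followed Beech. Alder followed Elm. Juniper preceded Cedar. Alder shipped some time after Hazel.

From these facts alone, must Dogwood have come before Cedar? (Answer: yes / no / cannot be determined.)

No chain of stated constraints runs from Dogwood to Cedar, and none runs from Cedar to Dogwood either.
So the relative order of Dogwood and Cedar is not fixed by the given facts.

cannot be determined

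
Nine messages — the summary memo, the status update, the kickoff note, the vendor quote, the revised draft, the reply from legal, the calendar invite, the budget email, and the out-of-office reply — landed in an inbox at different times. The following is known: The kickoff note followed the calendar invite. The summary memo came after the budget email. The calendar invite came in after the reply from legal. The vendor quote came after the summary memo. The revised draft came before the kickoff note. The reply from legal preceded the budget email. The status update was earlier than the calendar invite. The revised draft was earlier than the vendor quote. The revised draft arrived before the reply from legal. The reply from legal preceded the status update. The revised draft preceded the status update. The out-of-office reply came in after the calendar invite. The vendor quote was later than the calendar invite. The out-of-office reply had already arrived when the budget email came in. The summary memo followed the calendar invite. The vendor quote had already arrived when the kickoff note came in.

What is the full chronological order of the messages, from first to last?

The constraints fix every adjacent pair, so only one ordering works:
the revised draft → the reply from legal → the status update → the calendar invite → the out-of-office reply → the budget email → the summary memo → the vendor quote → the kickoff note.

the revised draft, the reply from legal, the status update, the calendar invite, the out-of-office reply, the budget email, the summary memo, the vendor quote, the kickoff note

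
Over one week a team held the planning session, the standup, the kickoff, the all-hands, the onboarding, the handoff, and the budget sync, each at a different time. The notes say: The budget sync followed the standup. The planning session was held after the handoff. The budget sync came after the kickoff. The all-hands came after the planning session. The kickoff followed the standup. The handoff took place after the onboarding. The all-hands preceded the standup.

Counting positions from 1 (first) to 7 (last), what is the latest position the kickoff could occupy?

6

The kickoff must come before the budget sync — 1 meeting forced after it.
Everything else can be placed before the kickoff in some valid order, so the kickoff can sit as late as position 7 − 1 = 6.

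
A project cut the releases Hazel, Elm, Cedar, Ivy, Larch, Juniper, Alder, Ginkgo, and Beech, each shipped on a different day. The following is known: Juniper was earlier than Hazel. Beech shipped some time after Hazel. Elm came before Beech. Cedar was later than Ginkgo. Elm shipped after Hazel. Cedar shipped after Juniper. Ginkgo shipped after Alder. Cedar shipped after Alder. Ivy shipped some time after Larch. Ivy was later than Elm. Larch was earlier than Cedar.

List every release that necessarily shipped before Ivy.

Directly stated before Ivy: Elm and Larch.
Hazel reaches Ivy via Hazel → Elm → Ivy.
Juniper reaches Ivy via Juniper → Hazel → Elm → Ivy.
No chain forces Ginkgo (or any of the others) ahead of Ivy.

Elm, Hazel, Juniper, Larch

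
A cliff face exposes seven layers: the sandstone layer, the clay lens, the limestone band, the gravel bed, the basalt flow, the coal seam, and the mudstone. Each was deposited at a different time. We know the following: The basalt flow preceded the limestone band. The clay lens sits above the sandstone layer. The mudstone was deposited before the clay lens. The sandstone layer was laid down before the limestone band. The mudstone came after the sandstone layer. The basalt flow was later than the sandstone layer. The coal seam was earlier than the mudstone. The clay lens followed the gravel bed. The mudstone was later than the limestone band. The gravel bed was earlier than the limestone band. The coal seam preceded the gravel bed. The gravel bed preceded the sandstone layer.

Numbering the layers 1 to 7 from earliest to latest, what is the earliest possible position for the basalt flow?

The coal seam, the gravel bed, and the sandstone layer must all come before the basalt flow — 3 forced predecessors.
Nothing else is forced ahead of the basalt flow, so its earliest slot is position 3 + 1 = 4.

4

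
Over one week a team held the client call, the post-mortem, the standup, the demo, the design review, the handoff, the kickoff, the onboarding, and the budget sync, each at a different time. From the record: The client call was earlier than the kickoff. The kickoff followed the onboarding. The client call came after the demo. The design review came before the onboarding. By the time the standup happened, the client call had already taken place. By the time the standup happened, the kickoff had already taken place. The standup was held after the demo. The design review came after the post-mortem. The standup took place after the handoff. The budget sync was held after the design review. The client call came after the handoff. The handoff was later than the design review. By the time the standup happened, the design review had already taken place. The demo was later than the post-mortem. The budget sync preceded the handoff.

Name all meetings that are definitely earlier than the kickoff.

Directly stated before the kickoff: the client call and the onboarding.
The budget sync reaches the kickoff via the budget sync → the handoff → the client call → the kickoff.
The demo reaches the kickoff via the demo → the client call → the kickoff.
The design review reaches the kickoff via the design review → the onboarding → the kickoff.
Likewise the handoff and the post-mortem each reach the kickoff by chaining the stated constraints.

the budget sync, the client call, the demo, the design review, the handoff, the onboarding, the post-mortem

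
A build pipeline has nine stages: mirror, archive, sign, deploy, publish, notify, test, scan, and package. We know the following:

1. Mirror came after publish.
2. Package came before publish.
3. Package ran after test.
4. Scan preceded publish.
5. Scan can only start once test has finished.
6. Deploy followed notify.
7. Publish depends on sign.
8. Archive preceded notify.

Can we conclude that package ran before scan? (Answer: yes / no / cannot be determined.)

No chain of stated constraints runs from package to scan, and none runs from scan to package either.
So the relative order of package and scan is not fixed by the given facts.

cannot be determined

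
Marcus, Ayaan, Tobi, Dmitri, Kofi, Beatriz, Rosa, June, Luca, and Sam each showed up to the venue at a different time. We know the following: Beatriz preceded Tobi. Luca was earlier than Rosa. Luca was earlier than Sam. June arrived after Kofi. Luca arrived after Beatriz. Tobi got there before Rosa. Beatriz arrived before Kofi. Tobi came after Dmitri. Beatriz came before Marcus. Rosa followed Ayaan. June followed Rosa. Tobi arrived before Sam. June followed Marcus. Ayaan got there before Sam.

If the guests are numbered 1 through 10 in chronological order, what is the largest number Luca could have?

7

Luca must come before June, Rosa, and Sam — 3 guests forced after them.
Everything else can be placed before Luca in some valid order, so Luca can sit as late as position 10 − 3 = 7.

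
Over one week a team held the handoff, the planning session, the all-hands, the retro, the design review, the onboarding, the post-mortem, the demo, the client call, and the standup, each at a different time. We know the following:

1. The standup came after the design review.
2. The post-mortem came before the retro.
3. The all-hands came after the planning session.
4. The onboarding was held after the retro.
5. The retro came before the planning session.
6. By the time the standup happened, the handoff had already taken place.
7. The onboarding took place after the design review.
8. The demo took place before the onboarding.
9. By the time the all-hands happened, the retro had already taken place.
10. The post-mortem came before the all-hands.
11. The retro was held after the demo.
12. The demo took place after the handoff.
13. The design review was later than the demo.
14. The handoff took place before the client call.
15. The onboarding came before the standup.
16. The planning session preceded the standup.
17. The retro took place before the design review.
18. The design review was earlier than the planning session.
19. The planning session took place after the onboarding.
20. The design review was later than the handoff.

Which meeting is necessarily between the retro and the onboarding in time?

the design review

Tracing the constraints gives the retro → the design review → the onboarding, so the design review sits after the retro and before the onboarding.
No other meeting is forced both after the retro and before the onboarding.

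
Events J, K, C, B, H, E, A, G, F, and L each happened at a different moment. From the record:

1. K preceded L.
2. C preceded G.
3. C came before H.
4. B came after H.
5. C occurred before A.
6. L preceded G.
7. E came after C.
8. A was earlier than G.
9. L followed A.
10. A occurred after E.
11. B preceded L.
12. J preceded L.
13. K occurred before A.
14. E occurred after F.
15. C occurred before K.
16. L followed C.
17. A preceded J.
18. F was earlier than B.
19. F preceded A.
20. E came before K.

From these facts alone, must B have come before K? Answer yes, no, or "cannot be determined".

No chain of stated constraints runs from B to K, and none runs from K to B either.
So the relative order of B and K is not fixed by the given facts.

cannot be determined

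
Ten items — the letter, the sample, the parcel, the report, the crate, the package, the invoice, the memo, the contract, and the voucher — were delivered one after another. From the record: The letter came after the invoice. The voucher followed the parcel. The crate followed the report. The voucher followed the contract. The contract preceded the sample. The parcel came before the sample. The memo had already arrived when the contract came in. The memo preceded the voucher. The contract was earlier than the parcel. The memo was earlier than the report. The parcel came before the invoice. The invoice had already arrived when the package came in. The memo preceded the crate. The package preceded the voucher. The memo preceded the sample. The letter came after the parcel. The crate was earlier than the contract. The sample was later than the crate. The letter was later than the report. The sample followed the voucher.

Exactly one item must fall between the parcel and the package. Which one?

Tracing the constraints gives the parcel → the invoice → the package, so the invoice sits after the parcel and before the package.
No other item is forced both after the parcel and before the package.

the invoice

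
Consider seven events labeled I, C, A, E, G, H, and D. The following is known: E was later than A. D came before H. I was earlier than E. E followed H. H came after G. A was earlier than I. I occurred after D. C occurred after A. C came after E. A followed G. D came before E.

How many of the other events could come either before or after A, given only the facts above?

Forced before A: G; forced after A: C, E, and I.
That leaves D and H with no forced order relative to A — 2.

2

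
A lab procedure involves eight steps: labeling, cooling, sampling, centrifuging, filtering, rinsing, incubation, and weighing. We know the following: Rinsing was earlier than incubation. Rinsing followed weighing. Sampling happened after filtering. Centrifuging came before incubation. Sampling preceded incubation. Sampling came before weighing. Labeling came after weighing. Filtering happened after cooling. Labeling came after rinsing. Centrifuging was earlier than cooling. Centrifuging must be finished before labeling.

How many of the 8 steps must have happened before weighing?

4

Directly stated before weighing: sampling.
Centrifuging reaches weighing via centrifuging → cooling → filtering → sampling → weighing.
Cooling reaches weighing via cooling → filtering → sampling → weighing.
Filtering reaches weighing via filtering → sampling → weighing.
No chain forces rinsing (or any of the others) ahead of weighing.
That's centrifuging, cooling, filtering, and sampling — 4 in all.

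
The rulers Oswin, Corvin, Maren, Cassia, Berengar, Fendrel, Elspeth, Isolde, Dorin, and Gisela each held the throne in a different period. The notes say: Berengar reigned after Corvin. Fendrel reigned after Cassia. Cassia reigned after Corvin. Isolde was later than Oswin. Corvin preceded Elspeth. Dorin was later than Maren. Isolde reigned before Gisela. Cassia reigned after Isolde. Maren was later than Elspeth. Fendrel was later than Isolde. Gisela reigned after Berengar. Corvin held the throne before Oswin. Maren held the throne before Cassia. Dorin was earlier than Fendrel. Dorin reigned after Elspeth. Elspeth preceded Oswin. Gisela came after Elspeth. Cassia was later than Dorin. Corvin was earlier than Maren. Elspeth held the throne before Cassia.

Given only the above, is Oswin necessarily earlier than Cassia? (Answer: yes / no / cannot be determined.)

Chain the constraints: Oswin → Isolde → Cassia. Each link is directly stated, so Oswin comes before Cassia.

yes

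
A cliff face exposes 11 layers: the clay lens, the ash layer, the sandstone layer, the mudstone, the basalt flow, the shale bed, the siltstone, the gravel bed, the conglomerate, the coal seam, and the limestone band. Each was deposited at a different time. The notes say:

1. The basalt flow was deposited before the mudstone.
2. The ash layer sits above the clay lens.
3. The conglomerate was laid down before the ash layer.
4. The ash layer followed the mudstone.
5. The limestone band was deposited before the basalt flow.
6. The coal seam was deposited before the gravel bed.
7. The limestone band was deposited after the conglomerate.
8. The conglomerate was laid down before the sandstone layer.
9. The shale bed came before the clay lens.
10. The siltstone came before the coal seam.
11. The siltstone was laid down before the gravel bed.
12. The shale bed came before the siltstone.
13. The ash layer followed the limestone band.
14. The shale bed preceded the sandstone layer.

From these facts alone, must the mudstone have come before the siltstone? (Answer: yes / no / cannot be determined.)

No chain of stated constraints runs from the mudstone to the siltstone, and none runs from the siltstone to the mudstone either.
So the relative order of the mudstone and the siltstone is not fixed by the given facts.

cannot be determined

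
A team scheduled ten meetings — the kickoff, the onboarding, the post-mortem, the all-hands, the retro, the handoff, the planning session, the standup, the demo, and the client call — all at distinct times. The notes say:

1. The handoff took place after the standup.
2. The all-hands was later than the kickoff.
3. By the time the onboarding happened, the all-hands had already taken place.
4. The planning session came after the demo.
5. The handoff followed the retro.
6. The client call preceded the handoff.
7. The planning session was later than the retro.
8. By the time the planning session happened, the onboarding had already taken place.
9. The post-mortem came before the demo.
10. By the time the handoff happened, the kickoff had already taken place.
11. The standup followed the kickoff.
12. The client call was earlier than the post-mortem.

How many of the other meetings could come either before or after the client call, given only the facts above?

Forced after the client call: the demo, the handoff, the planning session, and the post-mortem.
That leaves the all-hands, the kickoff, the onboarding, the retro, and the standup with no forced order relative to the client call — 5.

5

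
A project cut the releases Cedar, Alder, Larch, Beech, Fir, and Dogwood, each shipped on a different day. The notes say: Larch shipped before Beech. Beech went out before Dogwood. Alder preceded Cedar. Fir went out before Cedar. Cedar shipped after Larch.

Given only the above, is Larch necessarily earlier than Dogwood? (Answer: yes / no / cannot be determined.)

Chain the constraints: Larch → Beech → Dogwood. Each link is directly stated, so Larch comes before Dogwood.

yes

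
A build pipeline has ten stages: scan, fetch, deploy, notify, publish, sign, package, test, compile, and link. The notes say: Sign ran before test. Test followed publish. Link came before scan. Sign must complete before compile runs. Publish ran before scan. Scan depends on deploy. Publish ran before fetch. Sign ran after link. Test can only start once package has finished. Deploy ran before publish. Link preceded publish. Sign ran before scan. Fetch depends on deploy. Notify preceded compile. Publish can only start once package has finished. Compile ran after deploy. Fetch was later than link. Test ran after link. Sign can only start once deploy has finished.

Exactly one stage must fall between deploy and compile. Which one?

sign

Tracing the constraints gives deploy → sign → compile, so sign sits after deploy and before compile.
No other stage is forced both after deploy and before compile.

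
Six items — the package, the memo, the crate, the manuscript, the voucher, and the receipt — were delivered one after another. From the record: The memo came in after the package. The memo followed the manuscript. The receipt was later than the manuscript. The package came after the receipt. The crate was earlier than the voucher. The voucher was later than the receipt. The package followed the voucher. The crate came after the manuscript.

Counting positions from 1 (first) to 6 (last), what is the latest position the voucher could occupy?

The voucher must come before the memo and the package — 2 items forced after it.
Everything else can be placed before the voucher in some valid order, so the voucher can sit as late as position 6 − 2 = 4.

4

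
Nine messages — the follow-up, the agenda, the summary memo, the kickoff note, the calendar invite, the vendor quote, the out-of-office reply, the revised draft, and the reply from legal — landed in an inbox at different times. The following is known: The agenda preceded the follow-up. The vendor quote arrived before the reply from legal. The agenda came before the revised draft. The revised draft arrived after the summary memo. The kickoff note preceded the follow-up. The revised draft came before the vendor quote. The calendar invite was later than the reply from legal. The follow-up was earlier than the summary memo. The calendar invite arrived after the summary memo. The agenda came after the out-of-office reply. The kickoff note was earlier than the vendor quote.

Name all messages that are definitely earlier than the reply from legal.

Directly stated before the reply from legal: the vendor quote.
The agenda reaches the reply from legal via the agenda → the revised draft → the vendor quote → the reply from legal.
The follow-up reaches the reply from legal via the follow-up → the summary memo → the revised draft → the vendor quote → the reply from legal.
The kickoff note reaches the reply from legal via the kickoff note → the vendor quote → the reply from legal.
Likewise the out-of-office reply, the revised draft, and the summary memo each reach the reply from legal by chaining the stated constraints.

the agenda, the follow-up, the kickoff note, the out-of-office reply, the revised draft, the summary memo, the vendor quote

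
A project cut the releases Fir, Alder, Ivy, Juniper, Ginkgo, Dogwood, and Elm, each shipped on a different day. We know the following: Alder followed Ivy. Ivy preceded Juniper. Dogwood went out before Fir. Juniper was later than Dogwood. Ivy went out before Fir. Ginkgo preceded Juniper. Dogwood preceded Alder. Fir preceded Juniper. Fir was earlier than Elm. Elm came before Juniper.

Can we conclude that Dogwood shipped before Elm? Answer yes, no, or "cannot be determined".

yes

Chain the constraints: Dogwood → Fir → Elm. Each link is directly stated, so Dogwood comes before Elm.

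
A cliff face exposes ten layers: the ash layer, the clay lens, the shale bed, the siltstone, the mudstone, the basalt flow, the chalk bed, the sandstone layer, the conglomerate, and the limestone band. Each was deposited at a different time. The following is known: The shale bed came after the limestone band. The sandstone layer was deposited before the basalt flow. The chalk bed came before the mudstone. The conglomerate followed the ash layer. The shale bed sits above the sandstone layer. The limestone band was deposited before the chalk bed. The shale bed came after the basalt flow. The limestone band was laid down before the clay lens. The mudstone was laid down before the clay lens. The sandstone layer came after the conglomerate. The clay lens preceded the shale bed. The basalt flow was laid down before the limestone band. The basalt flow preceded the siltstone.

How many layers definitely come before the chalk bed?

Directly stated before the chalk bed: the limestone band.
The ash layer reaches the chalk bed via the ash layer → the conglomerate → the sandstone layer → the basalt flow → the limestone band → the chalk bed.
The basalt flow reaches the chalk bed via the basalt flow → the limestone band → the chalk bed.
The conglomerate reaches the chalk bed via the conglomerate → the sandstone layer → the basalt flow → the limestone band → the chalk bed.
Likewise the sandstone layer reaches the chalk bed by chaining the stated constraints.
No chain forces the mudstone (or any of the others) ahead of the chalk bed.
That's the ash layer, the basalt flow, the conglomerate, the limestone band, and the sandstone layer — 5 in all.

5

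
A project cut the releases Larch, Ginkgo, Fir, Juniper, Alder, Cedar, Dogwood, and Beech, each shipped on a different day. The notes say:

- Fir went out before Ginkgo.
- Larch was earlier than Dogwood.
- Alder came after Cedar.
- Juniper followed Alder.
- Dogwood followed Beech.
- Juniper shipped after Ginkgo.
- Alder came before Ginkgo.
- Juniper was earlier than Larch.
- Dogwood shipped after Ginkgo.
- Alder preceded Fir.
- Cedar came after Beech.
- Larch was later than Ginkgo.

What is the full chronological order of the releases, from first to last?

Beech, Cedar, Alder, Fir, Ginkgo, Juniper, Larch, Dogwood

The constraints fix every adjacent pair, so only one ordering works:
Beech → Cedar → Alder → Fir → Ginkgo → Juniper → Larch → Dogwood.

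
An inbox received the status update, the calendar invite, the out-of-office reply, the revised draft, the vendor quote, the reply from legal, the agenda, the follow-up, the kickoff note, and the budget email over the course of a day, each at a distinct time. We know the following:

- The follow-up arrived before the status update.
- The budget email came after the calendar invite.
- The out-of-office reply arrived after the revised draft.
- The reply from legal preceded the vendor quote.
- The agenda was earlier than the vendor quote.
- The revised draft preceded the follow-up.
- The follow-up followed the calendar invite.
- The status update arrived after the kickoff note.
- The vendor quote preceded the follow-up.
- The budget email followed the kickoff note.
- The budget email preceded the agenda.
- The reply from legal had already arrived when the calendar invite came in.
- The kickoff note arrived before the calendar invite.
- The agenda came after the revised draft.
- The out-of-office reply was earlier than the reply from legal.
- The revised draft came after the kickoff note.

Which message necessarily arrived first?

The kickoff note has a chain of constraints placing it before every other message, so the kickoff note must be first.

the kickoff note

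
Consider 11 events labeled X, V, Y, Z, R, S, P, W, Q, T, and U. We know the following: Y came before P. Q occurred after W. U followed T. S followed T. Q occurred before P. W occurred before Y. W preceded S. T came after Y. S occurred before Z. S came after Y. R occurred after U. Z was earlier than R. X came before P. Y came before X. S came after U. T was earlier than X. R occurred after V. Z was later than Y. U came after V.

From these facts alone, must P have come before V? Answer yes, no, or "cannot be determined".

No chain of stated constraints runs from P to V, and none runs from V to P either.
So the relative order of P and V is not fixed by the given facts.

cannot be determined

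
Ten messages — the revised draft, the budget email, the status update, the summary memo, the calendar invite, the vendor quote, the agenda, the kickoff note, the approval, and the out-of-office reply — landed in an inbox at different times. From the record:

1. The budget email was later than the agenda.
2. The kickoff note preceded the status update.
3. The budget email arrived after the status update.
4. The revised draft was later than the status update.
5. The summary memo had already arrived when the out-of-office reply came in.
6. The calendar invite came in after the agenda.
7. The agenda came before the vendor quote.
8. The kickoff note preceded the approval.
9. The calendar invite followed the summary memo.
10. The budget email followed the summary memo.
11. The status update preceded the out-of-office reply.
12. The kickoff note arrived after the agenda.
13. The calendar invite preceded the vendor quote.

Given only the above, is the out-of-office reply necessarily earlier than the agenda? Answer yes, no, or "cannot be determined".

no

Tracing the constraints gives the agenda → the kickoff note → the status update → the out-of-office reply, so the agenda must come before the out-of-office reply.
That means the out-of-office reply cannot be before the agenda.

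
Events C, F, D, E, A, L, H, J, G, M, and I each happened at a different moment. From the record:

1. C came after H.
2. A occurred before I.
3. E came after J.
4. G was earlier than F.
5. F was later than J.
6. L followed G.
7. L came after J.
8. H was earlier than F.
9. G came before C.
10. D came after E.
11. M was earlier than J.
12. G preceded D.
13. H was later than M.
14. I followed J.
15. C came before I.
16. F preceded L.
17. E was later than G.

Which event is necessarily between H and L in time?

F

Tracing the constraints gives H → F → L, so F sits after H and before L.
No other event is forced both after H and before L.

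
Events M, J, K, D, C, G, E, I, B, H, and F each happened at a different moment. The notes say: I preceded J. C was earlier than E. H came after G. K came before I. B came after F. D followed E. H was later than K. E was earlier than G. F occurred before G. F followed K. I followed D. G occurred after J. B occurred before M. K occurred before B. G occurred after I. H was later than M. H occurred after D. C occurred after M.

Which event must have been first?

K has a chain of constraints placing it before every other event, so K must be first.

K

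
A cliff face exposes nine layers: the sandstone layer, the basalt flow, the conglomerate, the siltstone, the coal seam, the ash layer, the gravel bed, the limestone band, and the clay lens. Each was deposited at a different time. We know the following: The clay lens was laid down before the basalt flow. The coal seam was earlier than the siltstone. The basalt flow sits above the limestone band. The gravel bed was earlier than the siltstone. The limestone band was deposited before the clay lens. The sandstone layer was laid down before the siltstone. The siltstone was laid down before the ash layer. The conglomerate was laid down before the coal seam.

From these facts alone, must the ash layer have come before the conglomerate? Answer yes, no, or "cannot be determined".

Tracing the constraints gives the conglomerate → the coal seam → the siltstone → the ash layer, so the conglomerate must come before the ash layer.
That means the ash layer cannot be before the conglomerate.

no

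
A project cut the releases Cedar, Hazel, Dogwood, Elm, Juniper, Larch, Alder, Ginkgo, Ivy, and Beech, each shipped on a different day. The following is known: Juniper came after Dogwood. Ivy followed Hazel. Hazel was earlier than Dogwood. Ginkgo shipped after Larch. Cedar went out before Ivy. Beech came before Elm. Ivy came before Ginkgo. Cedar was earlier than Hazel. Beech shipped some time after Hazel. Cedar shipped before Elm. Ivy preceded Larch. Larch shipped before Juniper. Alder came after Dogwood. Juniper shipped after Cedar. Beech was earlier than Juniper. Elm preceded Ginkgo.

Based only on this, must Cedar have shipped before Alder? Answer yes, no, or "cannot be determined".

yes

Chain the constraints: Cedar → Hazel → Dogwood → Alder. Each link is directly stated, so Cedar comes before Alder.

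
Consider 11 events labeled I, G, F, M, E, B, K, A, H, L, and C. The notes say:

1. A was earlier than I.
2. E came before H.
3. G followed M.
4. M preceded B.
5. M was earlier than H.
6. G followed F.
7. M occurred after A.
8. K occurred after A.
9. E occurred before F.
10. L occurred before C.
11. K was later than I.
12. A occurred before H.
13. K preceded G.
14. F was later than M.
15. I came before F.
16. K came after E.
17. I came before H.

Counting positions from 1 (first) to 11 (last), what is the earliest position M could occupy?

2

A must come before M — 1 forced predecessor.
Nothing else is forced ahead of M, so its earliest slot is position 1 + 1 = 2.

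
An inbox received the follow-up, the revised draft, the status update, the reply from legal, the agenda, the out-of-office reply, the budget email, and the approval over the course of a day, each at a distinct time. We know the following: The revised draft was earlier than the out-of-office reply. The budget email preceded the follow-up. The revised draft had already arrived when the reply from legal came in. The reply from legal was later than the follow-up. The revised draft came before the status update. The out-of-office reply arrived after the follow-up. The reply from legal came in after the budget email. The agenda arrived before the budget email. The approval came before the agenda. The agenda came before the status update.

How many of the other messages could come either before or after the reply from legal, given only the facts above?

Forced before the reply from legal: the agenda, the approval, the budget email, the follow-up, and the revised draft.
That leaves the out-of-office reply and the status update with no forced order relative to the reply from legal — 2.

2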